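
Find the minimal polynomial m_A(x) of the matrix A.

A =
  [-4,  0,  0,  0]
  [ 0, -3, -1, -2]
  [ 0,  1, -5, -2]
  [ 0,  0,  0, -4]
x^2 + 8*x + 16

The characteristic polynomial is χ_A(x) = (x + 4)^4, so the eigenvalues are known. The minimal polynomial is
  m_A(x) = Π_λ (x − λ)^{k_λ}
where k_λ is the size of the *largest* Jordan block for λ (equivalently, the smallest k with (A − λI)^k v = 0 for every generalised eigenvector v of λ).

  λ = -4: largest Jordan block has size 2, contributing (x + 4)^2

So m_A(x) = (x + 4)^2 = x^2 + 8*x + 16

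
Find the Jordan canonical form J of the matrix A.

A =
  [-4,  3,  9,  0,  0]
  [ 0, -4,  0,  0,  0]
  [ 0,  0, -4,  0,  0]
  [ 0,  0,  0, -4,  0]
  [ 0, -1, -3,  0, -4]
J_2(-4) ⊕ J_1(-4) ⊕ J_1(-4) ⊕ J_1(-4)

The characteristic polynomial is
  det(x·I − A) = x^5 + 20*x^4 + 160*x^3 + 640*x^2 + 1280*x + 1024 = (x + 4)^5

Eigenvalues and multiplicities (the geometric multiplicity of λ is n − rank(A − λI), which equals the number of Jordan blocks for λ):
  λ = -4: algebraic multiplicity = 5, geometric multiplicity = 4

Determining the block sizes for each eigenvalue:
  λ = -4: 4 blocks summing to 5 forces exactly one block of size 2 and the rest size 1 → block sizes [2, 1, 1, 1]

Assembling the blocks gives a Jordan form
J =
  [-4,  1,  0,  0,  0]
  [ 0, -4,  0,  0,  0]
  [ 0,  0, -4,  0,  0]
  [ 0,  0,  0, -4,  0]
  [ 0,  0,  0,  0, -4]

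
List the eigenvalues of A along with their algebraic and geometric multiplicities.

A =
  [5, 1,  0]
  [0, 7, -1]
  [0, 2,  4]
λ = 5: alg = 2, geom = 1; λ = 6: alg = 1, geom = 1

Step 1 — factor the characteristic polynomial to read off the algebraic multiplicities:
  χ_A(x) = (x - 6)*(x - 5)^2

Step 2 — compute geometric multiplicities via the rank-nullity identity g(λ) = n − rank(A − λI):
  rank(A − (5)·I) = 2, so dim ker(A − (5)·I) = n − 2 = 1
  rank(A − (6)·I) = 2, so dim ker(A − (6)·I) = n − 2 = 1

Summary:
  λ = 5: algebraic multiplicity = 2, geometric multiplicity = 1
  λ = 6: algebraic multiplicity = 1, geometric multiplicity = 1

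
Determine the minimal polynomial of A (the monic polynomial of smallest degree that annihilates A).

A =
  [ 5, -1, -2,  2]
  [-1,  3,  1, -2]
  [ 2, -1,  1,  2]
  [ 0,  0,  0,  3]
x^3 - 9*x^2 + 27*x - 27

The characteristic polynomial is χ_A(x) = (x - 3)^4, so the eigenvalues are known. The minimal polynomial is
  m_A(x) = Π_λ (x − λ)^{k_λ}
where k_λ is the size of the *largest* Jordan block for λ (equivalently, the smallest k with (A − λI)^k v = 0 for every generalised eigenvector v of λ).

  λ = 3: largest Jordan block has size 3, contributing (x − 3)^3

So m_A(x) = (x - 3)^3 = x^3 - 9*x^2 + 27*x - 27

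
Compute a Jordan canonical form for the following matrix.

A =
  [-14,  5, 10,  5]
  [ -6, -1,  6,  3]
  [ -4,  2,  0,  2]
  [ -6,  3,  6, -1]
J_2(-4) ⊕ J_1(-4) ⊕ J_1(-4)

The characteristic polynomial is
  det(x·I − A) = x^4 + 16*x^3 + 96*x^2 + 256*x + 256 = (x + 4)^4

Eigenvalues and multiplicities (the geometric multiplicity of λ is n − rank(A − λI), which equals the number of Jordan blocks for λ):
  λ = -4: algebraic multiplicity = 4, geometric multiplicity = 3

Determining the block sizes for each eigenvalue:
  λ = -4: 3 blocks summing to 4 forces exactly one block of size 2 and the rest size 1 → block sizes [2, 1, 1]

Assembling the blocks gives a Jordan form
J =
  [-4,  1,  0,  0]
  [ 0, -4,  0,  0]
  [ 0,  0, -4,  0]
  [ 0,  0,  0, -4]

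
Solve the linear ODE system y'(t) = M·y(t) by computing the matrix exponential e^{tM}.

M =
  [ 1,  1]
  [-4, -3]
e^{tM} =
  [2*t*exp(-t) + exp(-t), t*exp(-t)]
  [-4*t*exp(-t), -2*t*exp(-t) + exp(-t)]

Strategy: write M = P · J · P⁻¹ where J is a Jordan canonical form, so e^{tM} = P · e^{tJ} · P⁻¹, and e^{tJ} can be computed block-by-block.

M has Jordan form
J =
  [-1,  1]
  [ 0, -1]
(up to reordering of blocks).

Per-block formulas:
  For a 2×2 Jordan block J_2(-1): exp(t · J_2(-1)) = e^(-1t)·(I + t·N), where N is the 2×2 nilpotent shift.

After assembling e^{tJ} and conjugating by P, we get:

e^{tM} =
  [2*t*exp(-t) + exp(-t), t*exp(-t)]
  [-4*t*exp(-t), -2*t*exp(-t) + exp(-t)]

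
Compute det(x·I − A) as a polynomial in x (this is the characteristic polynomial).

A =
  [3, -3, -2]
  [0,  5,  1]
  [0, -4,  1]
x^3 - 9*x^2 + 27*x - 27

Expanding det(x·I − A) (e.g. by cofactor expansion or by noting that A is similar to its Jordan form J, which has the same characteristic polynomial as A) gives
  χ_A(x) = x^3 - 9*x^2 + 27*x - 27
which factors as (x - 3)^3. The eigenvalues (with algebraic multiplicities) are λ = 3 with multiplicity 3.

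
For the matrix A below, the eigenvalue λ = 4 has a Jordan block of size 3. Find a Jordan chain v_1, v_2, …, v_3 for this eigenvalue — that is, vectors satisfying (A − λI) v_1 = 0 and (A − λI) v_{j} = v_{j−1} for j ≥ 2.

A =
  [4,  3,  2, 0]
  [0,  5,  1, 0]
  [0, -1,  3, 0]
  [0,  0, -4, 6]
A Jordan chain for λ = 4 of length 3:
v_1 = (2, 0, 0, 0)ᵀ
v_2 = (5, 2, -2, -4)ᵀ
v_3 = (0, 1, 1, 0)ᵀ

Let N = A − (4)·I. We want v_3 with N^3 v_3 = 0 but N^2 v_3 ≠ 0; then v_{j-1} := N · v_j for j = 3, …, 2.

Pick v_3 = (0, 1, 1, 0)ᵀ.
Then v_2 = N · v_3 = (5, 2, -2, -4)ᵀ.
Then v_1 = N · v_2 = (2, 0, 0, 0)ᵀ.

Sanity check: (A − (4)·I) v_1 = (0, 0, 0, 0)ᵀ = 0. ✓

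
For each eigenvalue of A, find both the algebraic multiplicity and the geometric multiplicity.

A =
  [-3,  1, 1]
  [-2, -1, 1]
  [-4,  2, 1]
λ = -1: alg = 3, geom = 1

Step 1 — factor the characteristic polynomial to read off the algebraic multiplicities:
  χ_A(x) = (x + 1)^3

Step 2 — compute geometric multiplicities via the rank-nullity identity g(λ) = n − rank(A − λI):
  rank(A − (-1)·I) = 2, so dim ker(A − (-1)·I) = n − 2 = 1

Summary:
  λ = -1: algebraic multiplicity = 3, geometric multiplicity = 1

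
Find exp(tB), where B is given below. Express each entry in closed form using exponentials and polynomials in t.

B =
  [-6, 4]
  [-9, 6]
e^{tB} =
  [1 - 6*t, 4*t]
  [-9*t, 6*t + 1]

Strategy: write B = P · J · P⁻¹ where J is a Jordan canonical form, so e^{tB} = P · e^{tJ} · P⁻¹, and e^{tJ} can be computed block-by-block.

B has Jordan form
J =
  [0, 1]
  [0, 0]
(up to reordering of blocks).

Per-block formulas:
  For a 2×2 Jordan block J_2(0): exp(t · J_2(0)) = e^(0t)·(I + t·N), where N is the 2×2 nilpotent shift.

After assembling e^{tJ} and conjugating by P, we get:

e^{tB} =
  [1 - 6*t, 4*t]
  [-9*t, 6*t + 1]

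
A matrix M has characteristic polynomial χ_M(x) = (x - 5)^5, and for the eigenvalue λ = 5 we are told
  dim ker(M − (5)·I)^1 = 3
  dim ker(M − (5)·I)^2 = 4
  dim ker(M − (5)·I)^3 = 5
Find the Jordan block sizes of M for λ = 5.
Block sizes for λ = 5: [3, 1, 1]

From the dimensions of kernels of powers, the number of Jordan blocks of size at least j is d_j − d_{j−1} where d_j = dim ker(N^j) (with d_0 = 0). Computing the differences gives [3, 1, 1].
The number of blocks of size exactly k is (#blocks of size ≥ k) − (#blocks of size ≥ k + 1), so the partition is: 2 block(s) of size 1, 1 block(s) of size 3.
In nonincreasing order the block sizes are [3, 1, 1].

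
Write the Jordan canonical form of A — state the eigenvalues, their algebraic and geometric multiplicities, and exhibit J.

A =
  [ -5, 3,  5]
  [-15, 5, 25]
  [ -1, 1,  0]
J_3(0)

The characteristic polynomial is
  det(x·I − A) = x^3

Eigenvalues and multiplicities (the geometric multiplicity of λ is n − rank(A − λI), which equals the number of Jordan blocks for λ):
  λ = 0: algebraic multiplicity = 3, geometric multiplicity = 1

Determining the block sizes for each eigenvalue:
  λ = 0: one block (gm = 1), so the single block has size am = 3 → block sizes [3]

Assembling the blocks gives a Jordan form
J =
  [0, 1, 0]
  [0, 0, 1]
  [0, 0, 0]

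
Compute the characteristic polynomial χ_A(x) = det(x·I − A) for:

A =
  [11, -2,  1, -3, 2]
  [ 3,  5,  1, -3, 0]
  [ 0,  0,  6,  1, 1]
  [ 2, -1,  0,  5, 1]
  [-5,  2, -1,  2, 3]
x^5 - 30*x^4 + 360*x^3 - 2160*x^2 + 6480*x - 7776

Expanding det(x·I − A) (e.g. by cofactor expansion or by noting that A is similar to its Jordan form J, which has the same characteristic polynomial as A) gives
  χ_A(x) = x^5 - 30*x^4 + 360*x^3 - 2160*x^2 + 6480*x - 7776
which factors as (x - 6)^5. The eigenvalues (with algebraic multiplicities) are λ = 6 with multiplicity 5.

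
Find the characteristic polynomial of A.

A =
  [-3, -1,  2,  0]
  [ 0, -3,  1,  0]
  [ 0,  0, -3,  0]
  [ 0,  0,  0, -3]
x^4 + 12*x^3 + 54*x^2 + 108*x + 81

Expanding det(x·I − A) (e.g. by cofactor expansion or by noting that A is similar to its Jordan form J, which has the same characteristic polynomial as A) gives
  χ_A(x) = x^4 + 12*x^3 + 54*x^2 + 108*x + 81
which factors as (x + 3)^4. The eigenvalues (with algebraic multiplicities) are λ = -3 with multiplicity 4.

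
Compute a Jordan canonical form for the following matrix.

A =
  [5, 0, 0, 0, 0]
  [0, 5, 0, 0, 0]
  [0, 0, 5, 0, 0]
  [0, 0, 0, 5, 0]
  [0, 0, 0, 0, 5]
J_1(5) ⊕ J_1(5) ⊕ J_1(5) ⊕ J_1(5) ⊕ J_1(5)

The characteristic polynomial is
  det(x·I − A) = x^5 - 25*x^4 + 250*x^3 - 1250*x^2 + 3125*x - 3125 = (x - 5)^5

Eigenvalues and multiplicities (the geometric multiplicity of λ is n − rank(A − λI), which equals the number of Jordan blocks for λ):
  λ = 5: algebraic multiplicity = 5, geometric multiplicity = 5

Determining the block sizes for each eigenvalue:
  λ = 5: gm = am = 5, so every block has size 1 → block sizes [1, 1, 1, 1, 1]

Assembling the blocks gives a Jordan form
J =
  [5, 0, 0, 0, 0]
  [0, 5, 0, 0, 0]
  [0, 0, 5, 0, 0]
  [0, 0, 0, 5, 0]
  [0, 0, 0, 0, 5]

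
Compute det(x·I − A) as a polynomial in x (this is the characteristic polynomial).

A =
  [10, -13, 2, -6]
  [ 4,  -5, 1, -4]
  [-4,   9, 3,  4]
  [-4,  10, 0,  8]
x^4 - 16*x^3 + 96*x^2 - 256*x + 256

Expanding det(x·I − A) (e.g. by cofactor expansion or by noting that A is similar to its Jordan form J, which has the same characteristic polynomial as A) gives
  χ_A(x) = x^4 - 16*x^3 + 96*x^2 - 256*x + 256
which factors as (x - 4)^4. The eigenvalues (with algebraic multiplicities) are λ = 4 with multiplicity 4.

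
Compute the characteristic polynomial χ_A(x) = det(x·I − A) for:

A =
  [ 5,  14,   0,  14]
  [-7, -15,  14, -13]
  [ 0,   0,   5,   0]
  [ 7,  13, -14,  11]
x^4 - 6*x^3 - 11*x^2 + 60*x + 100

Expanding det(x·I − A) (e.g. by cofactor expansion or by noting that A is similar to its Jordan form J, which has the same characteristic polynomial as A) gives
  χ_A(x) = x^4 - 6*x^3 - 11*x^2 + 60*x + 100
which factors as (x - 5)^2*(x + 2)^2. The eigenvalues (with algebraic multiplicities) are λ = -2 with multiplicity 2, λ = 5 with multiplicity 2.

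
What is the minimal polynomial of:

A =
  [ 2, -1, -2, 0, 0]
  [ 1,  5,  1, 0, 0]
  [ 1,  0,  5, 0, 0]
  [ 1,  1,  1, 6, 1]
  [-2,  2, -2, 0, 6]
x^5 - 24*x^4 + 228*x^3 - 1072*x^2 + 2496*x - 2304

The characteristic polynomial is χ_A(x) = (x - 6)^2*(x - 4)^3, so the eigenvalues are known. The minimal polynomial is
  m_A(x) = Π_λ (x − λ)^{k_λ}
where k_λ is the size of the *largest* Jordan block for λ (equivalently, the smallest k with (A − λI)^k v = 0 for every generalised eigenvector v of λ).

  λ = 4: largest Jordan block has size 3, contributing (x − 4)^3
  λ = 6: largest Jordan block has size 2, contributing (x − 6)^2

So m_A(x) = (x - 6)^2*(x - 4)^3 = x^5 - 24*x^4 + 228*x^3 - 1072*x^2 + 2496*x - 2304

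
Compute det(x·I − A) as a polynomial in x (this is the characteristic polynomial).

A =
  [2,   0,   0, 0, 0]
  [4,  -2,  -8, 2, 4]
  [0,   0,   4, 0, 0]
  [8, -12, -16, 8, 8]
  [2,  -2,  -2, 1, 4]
x^5 - 16*x^4 + 100*x^3 - 304*x^2 + 448*x - 256

Expanding det(x·I − A) (e.g. by cofactor expansion or by noting that A is similar to its Jordan form J, which has the same characteristic polynomial as A) gives
  χ_A(x) = x^5 - 16*x^4 + 100*x^3 - 304*x^2 + 448*x - 256
which factors as (x - 4)^3*(x - 2)^2. The eigenvalues (with algebraic multiplicities) are λ = 2 with multiplicity 2, λ = 4 with multiplicity 3.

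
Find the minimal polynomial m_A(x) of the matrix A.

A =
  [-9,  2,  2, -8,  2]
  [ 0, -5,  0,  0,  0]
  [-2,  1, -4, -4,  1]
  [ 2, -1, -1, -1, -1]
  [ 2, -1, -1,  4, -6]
x^2 + 10*x + 25

The characteristic polynomial is χ_A(x) = (x + 5)^5, so the eigenvalues are known. The minimal polynomial is
  m_A(x) = Π_λ (x − λ)^{k_λ}
where k_λ is the size of the *largest* Jordan block for λ (equivalently, the smallest k with (A − λI)^k v = 0 for every generalised eigenvector v of λ).

  λ = -5: largest Jordan block has size 2, contributing (x + 5)^2

So m_A(x) = (x + 5)^2 = x^2 + 10*x + 25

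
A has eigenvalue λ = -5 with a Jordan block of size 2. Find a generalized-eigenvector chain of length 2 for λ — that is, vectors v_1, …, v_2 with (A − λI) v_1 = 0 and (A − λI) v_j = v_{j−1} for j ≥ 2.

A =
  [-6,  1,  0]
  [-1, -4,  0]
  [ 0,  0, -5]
A Jordan chain for λ = -5 of length 2:
v_1 = (-1, -1, 0)ᵀ
v_2 = (1, 0, 0)ᵀ

Let N = A − (-5)·I. We want v_2 with N^2 v_2 = 0 but N^1 v_2 ≠ 0; then v_{j-1} := N · v_j for j = 2, …, 2.

Pick v_2 = (1, 0, 0)ᵀ.
Then v_1 = N · v_2 = (-1, -1, 0)ᵀ.

Sanity check: (A − (-5)·I) v_1 = (0, 0, 0)ᵀ = 0. ✓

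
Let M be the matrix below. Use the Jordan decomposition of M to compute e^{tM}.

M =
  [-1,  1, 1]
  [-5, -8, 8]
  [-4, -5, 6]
e^{tM} =
  [-9*t^2*exp(-t)/2 + exp(-t), -6*t^2*exp(-t) + t*exp(-t), 15*t^2*exp(-t)/2 + t*exp(-t)]
  [3*t^2*exp(-t)/2 - 5*t*exp(-t), 2*t^2*exp(-t) - 7*t*exp(-t) + exp(-t), -5*t^2*exp(-t)/2 + 8*t*exp(-t)]
  [-3*t^2*exp(-t)/2 - 4*t*exp(-t), -2*t^2*exp(-t) - 5*t*exp(-t), 5*t^2*exp(-t)/2 + 7*t*exp(-t) + exp(-t)]

Strategy: write M = P · J · P⁻¹ where J is a Jordan canonical form, so e^{tM} = P · e^{tJ} · P⁻¹, and e^{tJ} can be computed block-by-block.

M has Jordan form
J =
  [-1,  1,  0]
  [ 0, -1,  1]
  [ 0,  0, -1]
(up to reordering of blocks).

Per-block formulas:
  For a 3×3 Jordan block J_3(-1): exp(t · J_3(-1)) = e^(-1t)·(I + t·N + (t^2/2)·N^2), where N is the 3×3 nilpotent shift.

After assembling e^{tJ} and conjugating by P, we get:

e^{tM} =
  [-9*t^2*exp(-t)/2 + exp(-t), -6*t^2*exp(-t) + t*exp(-t), 15*t^2*exp(-t)/2 + t*exp(-t)]
  [3*t^2*exp(-t)/2 - 5*t*exp(-t), 2*t^2*exp(-t) - 7*t*exp(-t) + exp(-t), -5*t^2*exp(-t)/2 + 8*t*exp(-t)]
  [-3*t^2*exp(-t)/2 - 4*t*exp(-t), -2*t^2*exp(-t) - 5*t*exp(-t), 5*t^2*exp(-t)/2 + 7*t*exp(-t) + exp(-t)]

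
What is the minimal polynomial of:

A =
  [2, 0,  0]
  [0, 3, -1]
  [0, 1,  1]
x^2 - 4*x + 4

The characteristic polynomial is χ_A(x) = (x - 2)^3, so the eigenvalues are known. The minimal polynomial is
  m_A(x) = Π_λ (x − λ)^{k_λ}
where k_λ is the size of the *largest* Jordan block for λ (equivalently, the smallest k with (A − λI)^k v = 0 for every generalised eigenvector v of λ).

  λ = 2: largest Jordan block has size 2, contributing (x − 2)^2

So m_A(x) = (x - 2)^2 = x^2 - 4*x + 4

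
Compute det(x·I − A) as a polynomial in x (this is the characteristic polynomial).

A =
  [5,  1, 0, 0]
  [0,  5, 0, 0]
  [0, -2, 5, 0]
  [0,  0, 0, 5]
x^4 - 20*x^3 + 150*x^2 - 500*x + 625

Expanding det(x·I − A) (e.g. by cofactor expansion or by noting that A is similar to its Jordan form J, which has the same characteristic polynomial as A) gives
  χ_A(x) = x^4 - 20*x^3 + 150*x^2 - 500*x + 625
which factors as (x - 5)^4. The eigenvalues (with algebraic multiplicities) are λ = 5 with multiplicity 4.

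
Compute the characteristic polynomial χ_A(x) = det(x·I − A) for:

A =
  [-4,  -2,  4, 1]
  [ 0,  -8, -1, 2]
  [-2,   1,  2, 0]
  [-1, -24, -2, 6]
x^4 + 4*x^3 + 6*x^2 + 4*x + 1

Expanding det(x·I − A) (e.g. by cofactor expansion or by noting that A is similar to its Jordan form J, which has the same characteristic polynomial as A) gives
  χ_A(x) = x^4 + 4*x^3 + 6*x^2 + 4*x + 1
which factors as (x + 1)^4. The eigenvalues (with algebraic multiplicities) are λ = -1 with multiplicity 4.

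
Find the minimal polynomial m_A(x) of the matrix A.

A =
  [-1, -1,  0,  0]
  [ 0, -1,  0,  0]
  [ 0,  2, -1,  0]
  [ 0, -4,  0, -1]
x^2 + 2*x + 1

The characteristic polynomial is χ_A(x) = (x + 1)^4, so the eigenvalues are known. The minimal polynomial is
  m_A(x) = Π_λ (x − λ)^{k_λ}
where k_λ is the size of the *largest* Jordan block for λ (equivalently, the smallest k with (A − λI)^k v = 0 for every generalised eigenvector v of λ).

  λ = -1: largest Jordan block has size 2, contributing (x + 1)^2

So m_A(x) = (x + 1)^2 = x^2 + 2*x + 1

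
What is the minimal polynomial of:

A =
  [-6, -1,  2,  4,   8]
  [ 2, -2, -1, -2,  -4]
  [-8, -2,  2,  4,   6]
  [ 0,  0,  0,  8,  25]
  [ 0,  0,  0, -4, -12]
x^3 + 6*x^2 + 12*x + 8

The characteristic polynomial is χ_A(x) = (x + 2)^5, so the eigenvalues are known. The minimal polynomial is
  m_A(x) = Π_λ (x − λ)^{k_λ}
where k_λ is the size of the *largest* Jordan block for λ (equivalently, the smallest k with (A − λI)^k v = 0 for every generalised eigenvector v of λ).

  λ = -2: largest Jordan block has size 3, contributing (x + 2)^3

So m_A(x) = (x + 2)^3 = x^3 + 6*x^2 + 12*x + 8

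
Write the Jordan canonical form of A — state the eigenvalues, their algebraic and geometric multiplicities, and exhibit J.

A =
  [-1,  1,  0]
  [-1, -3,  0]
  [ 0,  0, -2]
J_2(-2) ⊕ J_1(-2)

The characteristic polynomial is
  det(x·I − A) = x^3 + 6*x^2 + 12*x + 8 = (x + 2)^3

Eigenvalues and multiplicities (the geometric multiplicity of λ is n − rank(A − λI), which equals the number of Jordan blocks for λ):
  λ = -2: algebraic multiplicity = 3, geometric multiplicity = 2

Determining the block sizes for each eigenvalue:
  λ = -2: 2 blocks summing to 3 forces exactly one block of size 2 and the rest size 1 → block sizes [2, 1]

Assembling the blocks gives a Jordan form
J =
  [-2,  1,  0]
  [ 0, -2,  0]
  [ 0,  0, -2]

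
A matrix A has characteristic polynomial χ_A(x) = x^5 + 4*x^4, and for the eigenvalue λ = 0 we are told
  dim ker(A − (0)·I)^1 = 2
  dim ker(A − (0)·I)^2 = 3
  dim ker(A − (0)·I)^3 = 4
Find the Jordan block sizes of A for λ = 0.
Block sizes for λ = 0: [3, 1]

From the dimensions of kernels of powers, the number of Jordan blocks of size at least j is d_j − d_{j−1} where d_j = dim ker(N^j) (with d_0 = 0). Computing the differences gives [2, 1, 1].
The number of blocks of size exactly k is (#blocks of size ≥ k) − (#blocks of size ≥ k + 1), so the partition is: 1 block(s) of size 1, 1 block(s) of size 3.
In nonincreasing order the block sizes are [3, 1].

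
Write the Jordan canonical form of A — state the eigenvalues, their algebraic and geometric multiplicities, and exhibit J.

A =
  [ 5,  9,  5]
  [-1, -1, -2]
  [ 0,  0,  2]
J_3(2)

The characteristic polynomial is
  det(x·I − A) = x^3 - 6*x^2 + 12*x - 8 = (x - 2)^3

Eigenvalues and multiplicities (the geometric multiplicity of λ is n − rank(A − λI), which equals the number of Jordan blocks for λ):
  λ = 2: algebraic multiplicity = 3, geometric multiplicity = 1

Determining the block sizes for each eigenvalue:
  λ = 2: one block (gm = 1), so the single block has size am = 3 → block sizes [3]

Assembling the blocks gives a Jordan form
J =
  [2, 1, 0]
  [0, 2, 1]
  [0, 0, 2]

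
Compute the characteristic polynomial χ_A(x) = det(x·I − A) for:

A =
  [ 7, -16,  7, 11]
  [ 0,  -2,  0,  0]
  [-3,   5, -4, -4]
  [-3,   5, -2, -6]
x^4 + 5*x^3 + 6*x^2 - 4*x - 8

Expanding det(x·I − A) (e.g. by cofactor expansion or by noting that A is similar to its Jordan form J, which has the same characteristic polynomial as A) gives
  χ_A(x) = x^4 + 5*x^3 + 6*x^2 - 4*x - 8
which factors as (x - 1)*(x + 2)^3. The eigenvalues (with algebraic multiplicities) are λ = -2 with multiplicity 3, λ = 1 with multiplicity 1.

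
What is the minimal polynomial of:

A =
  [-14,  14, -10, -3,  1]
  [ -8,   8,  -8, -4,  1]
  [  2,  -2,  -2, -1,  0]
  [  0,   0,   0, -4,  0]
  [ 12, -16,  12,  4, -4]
x^4 + 12*x^3 + 52*x^2 + 96*x + 64

The characteristic polynomial is χ_A(x) = (x + 2)^2*(x + 4)^3, so the eigenvalues are known. The minimal polynomial is
  m_A(x) = Π_λ (x − λ)^{k_λ}
where k_λ is the size of the *largest* Jordan block for λ (equivalently, the smallest k with (A − λI)^k v = 0 for every generalised eigenvector v of λ).

  λ = -4: largest Jordan block has size 2, contributing (x + 4)^2
  λ = -2: largest Jordan block has size 2, contributing (x + 2)^2

So m_A(x) = (x + 2)^2*(x + 4)^2 = x^4 + 12*x^3 + 52*x^2 + 96*x + 64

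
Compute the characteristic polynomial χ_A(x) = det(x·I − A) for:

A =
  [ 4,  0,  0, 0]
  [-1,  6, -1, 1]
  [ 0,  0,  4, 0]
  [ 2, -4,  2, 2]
x^4 - 16*x^3 + 96*x^2 - 256*x + 256

Expanding det(x·I − A) (e.g. by cofactor expansion or by noting that A is similar to its Jordan form J, which has the same characteristic polynomial as A) gives
  χ_A(x) = x^4 - 16*x^3 + 96*x^2 - 256*x + 256
which factors as (x - 4)^4. The eigenvalues (with algebraic multiplicities) are λ = 4 with multiplicity 4.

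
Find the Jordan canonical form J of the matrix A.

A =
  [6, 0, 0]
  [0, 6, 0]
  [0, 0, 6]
J_1(6) ⊕ J_1(6) ⊕ J_1(6)

The characteristic polynomial is
  det(x·I − A) = x^3 - 18*x^2 + 108*x - 216 = (x - 6)^3

Eigenvalues and multiplicities (the geometric multiplicity of λ is n − rank(A − λI), which equals the number of Jordan blocks for λ):
  λ = 6: algebraic multiplicity = 3, geometric multiplicity = 3

Determining the block sizes for each eigenvalue:
  λ = 6: gm = am = 3, so every block has size 1 → block sizes [1, 1, 1]

Assembling the blocks gives a Jordan form
J =
  [6, 0, 0]
  [0, 6, 0]
  [0, 0, 6]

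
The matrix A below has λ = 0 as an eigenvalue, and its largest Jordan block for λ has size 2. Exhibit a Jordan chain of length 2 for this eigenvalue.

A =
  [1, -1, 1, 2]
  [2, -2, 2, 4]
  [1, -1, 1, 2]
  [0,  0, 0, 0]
A Jordan chain for λ = 0 of length 2:
v_1 = (1, 2, 1, 0)ᵀ
v_2 = (1, 0, 0, 0)ᵀ

Let N = A − (0)·I. We want v_2 with N^2 v_2 = 0 but N^1 v_2 ≠ 0; then v_{j-1} := N · v_j for j = 2, …, 2.

Pick v_2 = (1, 0, 0, 0)ᵀ.
Then v_1 = N · v_2 = (1, 2, 1, 0)ᵀ.

Sanity check: (A − (0)·I) v_1 = (0, 0, 0, 0)ᵀ = 0. ✓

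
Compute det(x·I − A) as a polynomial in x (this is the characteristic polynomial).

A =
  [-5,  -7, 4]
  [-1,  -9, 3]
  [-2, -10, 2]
x^3 + 12*x^2 + 48*x + 64

Expanding det(x·I − A) (e.g. by cofactor expansion or by noting that A is similar to its Jordan form J, which has the same characteristic polynomial as A) gives
  χ_A(x) = x^3 + 12*x^2 + 48*x + 64
which factors as (x + 4)^3. The eigenvalues (with algebraic multiplicities) are λ = -4 with multiplicity 3.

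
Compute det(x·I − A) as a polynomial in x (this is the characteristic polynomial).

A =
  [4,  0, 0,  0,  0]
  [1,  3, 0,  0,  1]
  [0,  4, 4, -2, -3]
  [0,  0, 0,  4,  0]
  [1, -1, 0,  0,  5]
x^5 - 20*x^4 + 160*x^3 - 640*x^2 + 1280*x - 1024

Expanding det(x·I − A) (e.g. by cofactor expansion or by noting that A is similar to its Jordan form J, which has the same characteristic polynomial as A) gives
  χ_A(x) = x^5 - 20*x^4 + 160*x^3 - 640*x^2 + 1280*x - 1024
which factors as (x - 4)^5. The eigenvalues (with algebraic multiplicities) are λ = 4 with multiplicity 5.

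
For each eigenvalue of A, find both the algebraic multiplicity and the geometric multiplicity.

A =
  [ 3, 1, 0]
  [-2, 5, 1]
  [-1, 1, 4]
λ = 4: alg = 3, geom = 1

Step 1 — factor the characteristic polynomial to read off the algebraic multiplicities:
  χ_A(x) = (x - 4)^3

Step 2 — compute geometric multiplicities via the rank-nullity identity g(λ) = n − rank(A − λI):
  rank(A − (4)·I) = 2, so dim ker(A − (4)·I) = n − 2 = 1

Summary:
  λ = 4: algebraic multiplicity = 3, geometric multiplicity = 1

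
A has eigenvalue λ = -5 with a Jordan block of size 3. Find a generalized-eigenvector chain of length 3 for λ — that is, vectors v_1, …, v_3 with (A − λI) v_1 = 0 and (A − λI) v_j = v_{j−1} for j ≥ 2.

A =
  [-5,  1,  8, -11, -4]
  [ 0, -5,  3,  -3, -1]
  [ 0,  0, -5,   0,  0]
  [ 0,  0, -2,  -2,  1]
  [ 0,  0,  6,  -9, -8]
A Jordan chain for λ = -5 of length 3:
v_1 = (1, 0, 0, 0, 0)ᵀ
v_2 = (8, 3, 0, -2, 6)ᵀ
v_3 = (0, 0, 1, 0, 0)ᵀ

Let N = A − (-5)·I. We want v_3 with N^3 v_3 = 0 but N^2 v_3 ≠ 0; then v_{j-1} := N · v_j for j = 3, …, 2.

Pick v_3 = (0, 0, 1, 0, 0)ᵀ.
Then v_2 = N · v_3 = (8, 3, 0, -2, 6)ᵀ.
Then v_1 = N · v_2 = (1, 0, 0, 0, 0)ᵀ.

Sanity check: (A − (-5)·I) v_1 = (0, 0, 0, 0, 0)ᵀ = 0. ✓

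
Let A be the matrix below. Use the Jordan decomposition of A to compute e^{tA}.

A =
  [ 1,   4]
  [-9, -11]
e^{tA} =
  [6*t*exp(-5*t) + exp(-5*t), 4*t*exp(-5*t)]
  [-9*t*exp(-5*t), -6*t*exp(-5*t) + exp(-5*t)]

Strategy: write A = P · J · P⁻¹ where J is a Jordan canonical form, so e^{tA} = P · e^{tJ} · P⁻¹, and e^{tJ} can be computed block-by-block.

A has Jordan form
J =
  [-5,  1]
  [ 0, -5]
(up to reordering of blocks).

Per-block formulas:
  For a 2×2 Jordan block J_2(-5): exp(t · J_2(-5)) = e^(-5t)·(I + t·N), where N is the 2×2 nilpotent shift.

After assembling e^{tJ} and conjugating by P, we get:

e^{tA} =
  [6*t*exp(-5*t) + exp(-5*t), 4*t*exp(-5*t)]
  [-9*t*exp(-5*t), -6*t*exp(-5*t) + exp(-5*t)]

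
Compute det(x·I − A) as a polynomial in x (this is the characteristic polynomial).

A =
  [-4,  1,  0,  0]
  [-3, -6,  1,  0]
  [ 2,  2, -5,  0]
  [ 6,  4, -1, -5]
x^4 + 20*x^3 + 150*x^2 + 500*x + 625

Expanding det(x·I − A) (e.g. by cofactor expansion or by noting that A is similar to its Jordan form J, which has the same characteristic polynomial as A) gives
  χ_A(x) = x^4 + 20*x^3 + 150*x^2 + 500*x + 625
which factors as (x + 5)^4. The eigenvalues (with algebraic multiplicities) are λ = -5 with multiplicity 4.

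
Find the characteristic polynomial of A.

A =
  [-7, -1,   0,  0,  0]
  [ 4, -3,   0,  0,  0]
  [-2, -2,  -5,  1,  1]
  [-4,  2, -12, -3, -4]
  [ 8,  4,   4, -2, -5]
x^5 + 23*x^4 + 210*x^3 + 950*x^2 + 2125*x + 1875

Expanding det(x·I − A) (e.g. by cofactor expansion or by noting that A is similar to its Jordan form J, which has the same characteristic polynomial as A) gives
  χ_A(x) = x^5 + 23*x^4 + 210*x^3 + 950*x^2 + 2125*x + 1875
which factors as (x + 3)*(x + 5)^4. The eigenvalues (with algebraic multiplicities) are λ = -5 with multiplicity 4, λ = -3 with multiplicity 1.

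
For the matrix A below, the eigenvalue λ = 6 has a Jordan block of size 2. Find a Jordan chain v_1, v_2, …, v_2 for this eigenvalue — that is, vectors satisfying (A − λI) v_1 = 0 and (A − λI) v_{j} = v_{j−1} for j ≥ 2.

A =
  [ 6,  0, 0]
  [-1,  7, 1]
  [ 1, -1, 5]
A Jordan chain for λ = 6 of length 2:
v_1 = (0, -1, 1)ᵀ
v_2 = (1, 0, 0)ᵀ

Let N = A − (6)·I. We want v_2 with N^2 v_2 = 0 but N^1 v_2 ≠ 0; then v_{j-1} := N · v_j for j = 2, …, 2.

Pick v_2 = (1, 0, 0)ᵀ.
Then v_1 = N · v_2 = (0, -1, 1)ᵀ.

Sanity check: (A − (6)·I) v_1 = (0, 0, 0)ᵀ = 0. ✓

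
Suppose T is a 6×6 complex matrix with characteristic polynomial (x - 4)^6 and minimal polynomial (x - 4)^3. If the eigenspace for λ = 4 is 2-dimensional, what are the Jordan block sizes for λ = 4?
Block sizes for λ = 4: [3, 3]

Step 1 — from the characteristic polynomial, algebraic multiplicity of λ = 4 is 6. From dim ker(T − (4)·I) = 2, there are exactly 2 Jordan blocks for λ = 4.
Step 2 — from the minimal polynomial, the factor (x − 4)^3 tells us the largest block for λ = 4 has size 3.
Step 3 — with total size 6, 2 blocks, and largest block 3, the block sizes (in nonincreasing order) are [3, 3].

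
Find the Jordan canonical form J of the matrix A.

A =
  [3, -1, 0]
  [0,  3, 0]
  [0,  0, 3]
J_2(3) ⊕ J_1(3)

The characteristic polynomial is
  det(x·I − A) = x^3 - 9*x^2 + 27*x - 27 = (x - 3)^3

Eigenvalues and multiplicities (the geometric multiplicity of λ is n − rank(A − λI), which equals the number of Jordan blocks for λ):
  λ = 3: algebraic multiplicity = 3, geometric multiplicity = 2

Determining the block sizes for each eigenvalue:
  λ = 3: 2 blocks summing to 3 forces exactly one block of size 2 and the rest size 1 → block sizes [2, 1]

Assembling the blocks gives a Jordan form
J =
  [3, 1, 0]
  [0, 3, 0]
  [0, 0, 3]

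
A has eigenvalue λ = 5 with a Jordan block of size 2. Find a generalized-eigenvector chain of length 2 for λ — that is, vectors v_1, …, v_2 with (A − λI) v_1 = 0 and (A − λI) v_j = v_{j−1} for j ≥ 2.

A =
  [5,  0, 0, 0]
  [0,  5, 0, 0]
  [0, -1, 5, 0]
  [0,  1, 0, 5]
A Jordan chain for λ = 5 of length 2:
v_1 = (0, 0, -1, 1)ᵀ
v_2 = (0, 1, 0, 0)ᵀ

Let N = A − (5)·I. We want v_2 with N^2 v_2 = 0 but N^1 v_2 ≠ 0; then v_{j-1} := N · v_j for j = 2, …, 2.

Pick v_2 = (0, 1, 0, 0)ᵀ.
Then v_1 = N · v_2 = (0, 0, -1, 1)ᵀ.

Sanity check: (A − (5)·I) v_1 = (0, 0, 0, 0)ᵀ = 0. ✓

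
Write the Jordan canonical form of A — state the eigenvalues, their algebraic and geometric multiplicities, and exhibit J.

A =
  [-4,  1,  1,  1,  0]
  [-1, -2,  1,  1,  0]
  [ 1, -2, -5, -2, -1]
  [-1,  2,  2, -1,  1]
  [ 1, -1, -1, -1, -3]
J_2(-3) ⊕ J_2(-3) ⊕ J_1(-3)

The characteristic polynomial is
  det(x·I − A) = x^5 + 15*x^4 + 90*x^3 + 270*x^2 + 405*x + 243 = (x + 3)^5

Eigenvalues and multiplicities (the geometric multiplicity of λ is n − rank(A − λI), which equals the number of Jordan blocks for λ):
  λ = -3: algebraic multiplicity = 5, geometric multiplicity = 3

Determining the block sizes for each eigenvalue:
  λ = -3: with am = 5 and gm = 3, the partition is not yet determined (e.g. several partitions of 5 into 3 parts exist). Let N = A − (-3)·I. Computing rank(N^1) = 2, rank(N^2) = 0; the number of blocks of size ≥ j is rank(N^{j−1}) − rank(N^j), giving [3, 2]. So we have 2 block(s) of size 2, 1 block(s) of size 1 → block sizes [2, 2, 1]

Assembling the blocks gives a Jordan form
J =
  [-3,  1,  0,  0,  0]
  [ 0, -3,  0,  0,  0]
  [ 0,  0, -3,  1,  0]
  [ 0,  0,  0, -3,  0]
  [ 0,  0,  0,  0, -3]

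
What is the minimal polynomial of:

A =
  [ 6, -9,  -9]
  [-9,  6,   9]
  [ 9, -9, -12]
x^2 - 3*x - 18

The characteristic polynomial is χ_A(x) = (x - 6)*(x + 3)^2, so the eigenvalues are known. The minimal polynomial is
  m_A(x) = Π_λ (x − λ)^{k_λ}
where k_λ is the size of the *largest* Jordan block for λ (equivalently, the smallest k with (A − λI)^k v = 0 for every generalised eigenvector v of λ).

  λ = -3: largest Jordan block has size 1, contributing (x + 3)
  λ = 6: largest Jordan block has size 1, contributing (x − 6)

So m_A(x) = (x - 6)*(x + 3) = x^2 - 3*x - 18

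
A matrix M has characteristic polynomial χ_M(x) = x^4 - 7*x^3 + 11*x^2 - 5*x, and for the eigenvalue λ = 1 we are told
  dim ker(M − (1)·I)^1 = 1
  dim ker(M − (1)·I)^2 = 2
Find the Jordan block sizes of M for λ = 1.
Block sizes for λ = 1: [2]

From the dimensions of kernels of powers, the number of Jordan blocks of size at least j is d_j − d_{j−1} where d_j = dim ker(N^j) (with d_0 = 0). Computing the differences gives [1, 1].
The number of blocks of size exactly k is (#blocks of size ≥ k) − (#blocks of size ≥ k + 1), so the partition is: 1 block(s) of size 2.
In nonincreasing order the block sizes are [2].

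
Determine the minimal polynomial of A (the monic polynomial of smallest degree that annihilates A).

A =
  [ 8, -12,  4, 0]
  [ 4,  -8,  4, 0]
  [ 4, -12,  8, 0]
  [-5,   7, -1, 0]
x^3 - 4*x^2

The characteristic polynomial is χ_A(x) = x^2*(x - 4)^2, so the eigenvalues are known. The minimal polynomial is
  m_A(x) = Π_λ (x − λ)^{k_λ}
where k_λ is the size of the *largest* Jordan block for λ (equivalently, the smallest k with (A − λI)^k v = 0 for every generalised eigenvector v of λ).

  λ = 0: largest Jordan block has size 2, contributing (x − 0)^2
  λ = 4: largest Jordan block has size 1, contributing (x − 4)

So m_A(x) = x^2*(x - 4) = x^3 - 4*x^2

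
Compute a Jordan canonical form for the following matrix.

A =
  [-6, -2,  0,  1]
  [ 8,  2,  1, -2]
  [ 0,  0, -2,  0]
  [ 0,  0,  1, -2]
J_3(-2) ⊕ J_1(-2)

The characteristic polynomial is
  det(x·I − A) = x^4 + 8*x^3 + 24*x^2 + 32*x + 16 = (x + 2)^4

Eigenvalues and multiplicities (the geometric multiplicity of λ is n − rank(A − λI), which equals the number of Jordan blocks for λ):
  λ = -2: algebraic multiplicity = 4, geometric multiplicity = 2

Determining the block sizes for each eigenvalue:
  λ = -2: with am = 4 and gm = 2, the partition is not yet determined (e.g. several partitions of 4 into 2 parts exist). Let N = A − (-2)·I. Computing rank(N^1) = 2, rank(N^2) = 1, rank(N^3) = 0; the number of blocks of size ≥ j is rank(N^{j−1}) − rank(N^j), giving [2, 1, 1]. So we have 1 block(s) of size 3, 1 block(s) of size 1 → block sizes [3, 1]

Assembling the blocks gives a Jordan form
J =
  [-2,  1,  0,  0]
  [ 0, -2,  1,  0]
  [ 0,  0, -2,  0]
  [ 0,  0,  0, -2]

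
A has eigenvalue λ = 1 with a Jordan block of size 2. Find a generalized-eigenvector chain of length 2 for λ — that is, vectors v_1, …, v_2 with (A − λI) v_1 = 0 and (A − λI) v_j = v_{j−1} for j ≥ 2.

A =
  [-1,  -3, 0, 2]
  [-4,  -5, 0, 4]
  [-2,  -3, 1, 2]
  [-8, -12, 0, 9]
A Jordan chain for λ = 1 of length 2:
v_1 = (-2, -4, -2, -8)ᵀ
v_2 = (1, 0, 0, 0)ᵀ

Let N = A − (1)·I. We want v_2 with N^2 v_2 = 0 but N^1 v_2 ≠ 0; then v_{j-1} := N · v_j for j = 2, …, 2.

Pick v_2 = (1, 0, 0, 0)ᵀ.
Then v_1 = N · v_2 = (-2, -4, -2, -8)ᵀ.

Sanity check: (A − (1)·I) v_1 = (0, 0, 0, 0)ᵀ = 0. ✓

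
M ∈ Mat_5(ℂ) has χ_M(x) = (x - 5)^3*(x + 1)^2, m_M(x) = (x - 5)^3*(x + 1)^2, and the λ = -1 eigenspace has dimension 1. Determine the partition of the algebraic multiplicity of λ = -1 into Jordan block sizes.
Block sizes for λ = -1: [2]

Step 1 — from the characteristic polynomial, algebraic multiplicity of λ = -1 is 2. From dim ker(M − (-1)·I) = 1, there are exactly 1 Jordan blocks for λ = -1.
Step 2 — from the minimal polynomial, the factor (x + 1)^2 tells us the largest block for λ = -1 has size 2.
Step 3 — with total size 2, 1 blocks, and largest block 2, the block sizes (in nonincreasing order) are [2].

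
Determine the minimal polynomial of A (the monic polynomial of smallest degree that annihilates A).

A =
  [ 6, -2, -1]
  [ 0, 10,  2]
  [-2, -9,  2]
x^3 - 18*x^2 + 108*x - 216

The characteristic polynomial is χ_A(x) = (x - 6)^3, so the eigenvalues are known. The minimal polynomial is
  m_A(x) = Π_λ (x − λ)^{k_λ}
where k_λ is the size of the *largest* Jordan block for λ (equivalently, the smallest k with (A − λI)^k v = 0 for every generalised eigenvector v of λ).

  λ = 6: largest Jordan block has size 3, contributing (x − 6)^3

So m_A(x) = (x - 6)^3 = x^3 - 18*x^2 + 108*x - 216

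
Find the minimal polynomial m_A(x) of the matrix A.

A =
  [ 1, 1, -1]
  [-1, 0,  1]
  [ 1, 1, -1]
x^3

The characteristic polynomial is χ_A(x) = x^3, so the eigenvalues are known. The minimal polynomial is
  m_A(x) = Π_λ (x − λ)^{k_λ}
where k_λ is the size of the *largest* Jordan block for λ (equivalently, the smallest k with (A − λI)^k v = 0 for every generalised eigenvector v of λ).

  λ = 0: largest Jordan block has size 3, contributing (x − 0)^3

So m_A(x) = x^3 = x^3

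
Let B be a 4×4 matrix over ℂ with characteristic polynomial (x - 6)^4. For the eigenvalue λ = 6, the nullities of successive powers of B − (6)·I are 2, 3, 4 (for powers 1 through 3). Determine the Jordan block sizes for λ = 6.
Block sizes for λ = 6: [3, 1]

From the dimensions of kernels of powers, the number of Jordan blocks of size at least j is d_j − d_{j−1} where d_j = dim ker(N^j) (with d_0 = 0). Computing the differences gives [2, 1, 1].
The number of blocks of size exactly k is (#blocks of size ≥ k) − (#blocks of size ≥ k + 1), so the partition is: 1 block(s) of size 1, 1 block(s) of size 3.
In nonincreasing order the block sizes are [3, 1].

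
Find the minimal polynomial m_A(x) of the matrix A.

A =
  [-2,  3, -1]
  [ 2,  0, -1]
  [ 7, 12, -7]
x^3 + 9*x^2 + 27*x + 27

The characteristic polynomial is χ_A(x) = (x + 3)^3, so the eigenvalues are known. The minimal polynomial is
  m_A(x) = Π_λ (x − λ)^{k_λ}
where k_λ is the size of the *largest* Jordan block for λ (equivalently, the smallest k with (A − λI)^k v = 0 for every generalised eigenvector v of λ).

  λ = -3: largest Jordan block has size 3, contributing (x + 3)^3

So m_A(x) = (x + 3)^3 = x^3 + 9*x^2 + 27*x + 27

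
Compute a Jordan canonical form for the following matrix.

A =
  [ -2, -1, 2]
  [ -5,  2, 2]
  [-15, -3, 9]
J_2(3) ⊕ J_1(3)

The characteristic polynomial is
  det(x·I − A) = x^3 - 9*x^2 + 27*x - 27 = (x - 3)^3

Eigenvalues and multiplicities (the geometric multiplicity of λ is n − rank(A − λI), which equals the number of Jordan blocks for λ):
  λ = 3: algebraic multiplicity = 3, geometric multiplicity = 2

Determining the block sizes for each eigenvalue:
  λ = 3: 2 blocks summing to 3 forces exactly one block of size 2 and the rest size 1 → block sizes [2, 1]

Assembling the blocks gives a Jordan form
J =
  [3, 1, 0]
  [0, 3, 0]
  [0, 0, 3]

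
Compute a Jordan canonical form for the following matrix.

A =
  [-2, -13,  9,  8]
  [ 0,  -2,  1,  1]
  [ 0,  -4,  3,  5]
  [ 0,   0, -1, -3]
J_2(-2) ⊕ J_2(0)

The characteristic polynomial is
  det(x·I − A) = x^4 + 4*x^3 + 4*x^2 = x^2*(x + 2)^2

Eigenvalues and multiplicities (the geometric multiplicity of λ is n − rank(A − λI), which equals the number of Jordan blocks for λ):
  λ = -2: algebraic multiplicity = 2, geometric multiplicity = 1
  λ = 0: algebraic multiplicity = 2, geometric multiplicity = 1

Determining the block sizes for each eigenvalue:
  λ = -2: one block (gm = 1), so the single block has size am = 2 → block sizes [2]
  λ = 0: one block (gm = 1), so the single block has size am = 2 → block sizes [2]

Assembling the blocks gives a Jordan form
J =
  [-2,  1, 0, 0]
  [ 0, -2, 0, 0]
  [ 0,  0, 0, 1]
  [ 0,  0, 0, 0]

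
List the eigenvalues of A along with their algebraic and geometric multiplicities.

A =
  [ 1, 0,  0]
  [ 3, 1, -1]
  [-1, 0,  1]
λ = 1: alg = 3, geom = 1

Step 1 — factor the characteristic polynomial to read off the algebraic multiplicities:
  χ_A(x) = (x - 1)^3

Step 2 — compute geometric multiplicities via the rank-nullity identity g(λ) = n − rank(A − λI):
  rank(A − (1)·I) = 2, so dim ker(A − (1)·I) = n − 2 = 1

Summary:
  λ = 1: algebraic multiplicity = 3, geometric multiplicity = 1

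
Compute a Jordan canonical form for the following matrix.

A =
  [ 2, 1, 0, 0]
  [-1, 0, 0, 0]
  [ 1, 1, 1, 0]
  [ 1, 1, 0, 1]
J_2(1) ⊕ J_1(1) ⊕ J_1(1)

The characteristic polynomial is
  det(x·I − A) = x^4 - 4*x^3 + 6*x^2 - 4*x + 1 = (x - 1)^4

Eigenvalues and multiplicities (the geometric multiplicity of λ is n − rank(A − λI), which equals the number of Jordan blocks for λ):
  λ = 1: algebraic multiplicity = 4, geometric multiplicity = 3

Determining the block sizes for each eigenvalue:
  λ = 1: 3 blocks summing to 4 forces exactly one block of size 2 and the rest size 1 → block sizes [2, 1, 1]

Assembling the blocks gives a Jordan form
J =
  [1, 1, 0, 0]
  [0, 1, 0, 0]
  [0, 0, 1, 0]
  [0, 0, 0, 1]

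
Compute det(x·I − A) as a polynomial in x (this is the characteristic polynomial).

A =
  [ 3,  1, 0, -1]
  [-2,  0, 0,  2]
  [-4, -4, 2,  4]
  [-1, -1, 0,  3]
x^4 - 8*x^3 + 24*x^2 - 32*x + 16

Expanding det(x·I − A) (e.g. by cofactor expansion or by noting that A is similar to its Jordan form J, which has the same characteristic polynomial as A) gives
  χ_A(x) = x^4 - 8*x^3 + 24*x^2 - 32*x + 16
which factors as (x - 2)^4. The eigenvalues (with algebraic multiplicities) are λ = 2 with multiplicity 4.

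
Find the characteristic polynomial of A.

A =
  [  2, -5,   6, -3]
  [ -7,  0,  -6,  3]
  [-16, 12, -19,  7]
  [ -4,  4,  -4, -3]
x^4 + 20*x^3 + 150*x^2 + 500*x + 625

Expanding det(x·I − A) (e.g. by cofactor expansion or by noting that A is similar to its Jordan form J, which has the same characteristic polynomial as A) gives
  χ_A(x) = x^4 + 20*x^3 + 150*x^2 + 500*x + 625
which factors as (x + 5)^4. The eigenvalues (with algebraic multiplicities) are λ = -5 with multiplicity 4.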